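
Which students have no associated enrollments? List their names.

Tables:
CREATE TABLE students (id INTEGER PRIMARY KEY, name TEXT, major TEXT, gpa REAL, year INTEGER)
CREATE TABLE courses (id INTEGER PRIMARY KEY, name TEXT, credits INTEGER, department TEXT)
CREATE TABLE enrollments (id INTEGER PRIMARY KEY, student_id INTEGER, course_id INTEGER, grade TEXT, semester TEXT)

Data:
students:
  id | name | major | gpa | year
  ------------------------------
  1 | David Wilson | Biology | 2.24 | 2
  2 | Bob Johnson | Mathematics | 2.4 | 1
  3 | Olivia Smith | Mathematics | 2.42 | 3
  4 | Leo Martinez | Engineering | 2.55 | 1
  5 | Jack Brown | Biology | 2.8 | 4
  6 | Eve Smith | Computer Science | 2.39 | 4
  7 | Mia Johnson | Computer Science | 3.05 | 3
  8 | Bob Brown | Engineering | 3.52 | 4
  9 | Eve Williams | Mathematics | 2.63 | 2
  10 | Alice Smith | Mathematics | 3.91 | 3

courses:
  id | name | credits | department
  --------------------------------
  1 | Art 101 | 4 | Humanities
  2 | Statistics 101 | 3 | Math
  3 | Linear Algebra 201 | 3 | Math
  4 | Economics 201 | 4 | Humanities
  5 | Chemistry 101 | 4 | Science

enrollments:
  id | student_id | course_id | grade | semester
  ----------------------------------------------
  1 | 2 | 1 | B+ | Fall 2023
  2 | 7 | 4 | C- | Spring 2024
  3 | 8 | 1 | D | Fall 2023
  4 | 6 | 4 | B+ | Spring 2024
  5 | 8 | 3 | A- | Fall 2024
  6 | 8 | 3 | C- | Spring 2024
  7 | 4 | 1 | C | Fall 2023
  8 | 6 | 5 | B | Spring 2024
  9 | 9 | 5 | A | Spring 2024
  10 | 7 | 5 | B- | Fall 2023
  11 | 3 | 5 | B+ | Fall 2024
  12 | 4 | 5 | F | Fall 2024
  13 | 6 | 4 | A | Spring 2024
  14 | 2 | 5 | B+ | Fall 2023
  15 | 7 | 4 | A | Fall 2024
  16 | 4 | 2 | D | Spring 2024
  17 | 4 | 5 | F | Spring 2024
SELECT p.name FROM students p LEFT JOIN enrollments c ON c.student_id = p.id WHERE c.id IS NULL

Execution result:
name
David Wilson
Jack Brown
Alice Smith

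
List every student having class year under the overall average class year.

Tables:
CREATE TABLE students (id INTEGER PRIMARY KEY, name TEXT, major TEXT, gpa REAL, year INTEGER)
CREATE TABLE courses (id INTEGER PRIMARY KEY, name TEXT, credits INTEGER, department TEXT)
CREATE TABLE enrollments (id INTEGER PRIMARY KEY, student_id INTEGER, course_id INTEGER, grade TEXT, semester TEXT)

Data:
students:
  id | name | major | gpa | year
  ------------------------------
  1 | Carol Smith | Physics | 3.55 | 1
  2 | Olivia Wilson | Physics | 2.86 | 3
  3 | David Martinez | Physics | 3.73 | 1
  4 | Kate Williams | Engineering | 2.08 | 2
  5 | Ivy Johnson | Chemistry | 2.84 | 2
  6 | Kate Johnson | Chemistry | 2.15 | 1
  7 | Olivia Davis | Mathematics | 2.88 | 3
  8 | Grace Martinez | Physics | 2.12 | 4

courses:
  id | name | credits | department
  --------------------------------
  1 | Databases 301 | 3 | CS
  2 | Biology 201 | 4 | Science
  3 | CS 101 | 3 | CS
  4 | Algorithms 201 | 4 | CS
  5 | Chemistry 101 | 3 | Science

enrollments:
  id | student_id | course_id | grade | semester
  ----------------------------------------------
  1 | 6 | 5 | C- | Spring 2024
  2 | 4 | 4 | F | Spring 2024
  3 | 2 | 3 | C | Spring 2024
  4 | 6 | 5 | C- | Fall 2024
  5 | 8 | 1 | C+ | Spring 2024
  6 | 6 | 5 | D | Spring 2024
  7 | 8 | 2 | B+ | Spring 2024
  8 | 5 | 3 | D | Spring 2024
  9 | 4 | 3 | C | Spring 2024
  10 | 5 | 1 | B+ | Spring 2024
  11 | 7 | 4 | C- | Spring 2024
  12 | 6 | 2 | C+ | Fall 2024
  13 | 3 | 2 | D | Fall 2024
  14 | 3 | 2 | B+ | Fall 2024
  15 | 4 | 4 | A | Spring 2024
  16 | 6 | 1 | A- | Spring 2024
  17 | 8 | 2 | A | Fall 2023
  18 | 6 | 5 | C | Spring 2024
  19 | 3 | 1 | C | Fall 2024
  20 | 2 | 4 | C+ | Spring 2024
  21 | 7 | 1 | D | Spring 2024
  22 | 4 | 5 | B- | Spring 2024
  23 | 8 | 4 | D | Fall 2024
SELECT name, year FROM students WHERE year < (SELECT AVG(year) FROM students)

Execution result:
name | year
Carol Smith | 1
David Martinez | 1
Kate Williams | 2
Ivy Johnson | 2
Kate Johnson | 1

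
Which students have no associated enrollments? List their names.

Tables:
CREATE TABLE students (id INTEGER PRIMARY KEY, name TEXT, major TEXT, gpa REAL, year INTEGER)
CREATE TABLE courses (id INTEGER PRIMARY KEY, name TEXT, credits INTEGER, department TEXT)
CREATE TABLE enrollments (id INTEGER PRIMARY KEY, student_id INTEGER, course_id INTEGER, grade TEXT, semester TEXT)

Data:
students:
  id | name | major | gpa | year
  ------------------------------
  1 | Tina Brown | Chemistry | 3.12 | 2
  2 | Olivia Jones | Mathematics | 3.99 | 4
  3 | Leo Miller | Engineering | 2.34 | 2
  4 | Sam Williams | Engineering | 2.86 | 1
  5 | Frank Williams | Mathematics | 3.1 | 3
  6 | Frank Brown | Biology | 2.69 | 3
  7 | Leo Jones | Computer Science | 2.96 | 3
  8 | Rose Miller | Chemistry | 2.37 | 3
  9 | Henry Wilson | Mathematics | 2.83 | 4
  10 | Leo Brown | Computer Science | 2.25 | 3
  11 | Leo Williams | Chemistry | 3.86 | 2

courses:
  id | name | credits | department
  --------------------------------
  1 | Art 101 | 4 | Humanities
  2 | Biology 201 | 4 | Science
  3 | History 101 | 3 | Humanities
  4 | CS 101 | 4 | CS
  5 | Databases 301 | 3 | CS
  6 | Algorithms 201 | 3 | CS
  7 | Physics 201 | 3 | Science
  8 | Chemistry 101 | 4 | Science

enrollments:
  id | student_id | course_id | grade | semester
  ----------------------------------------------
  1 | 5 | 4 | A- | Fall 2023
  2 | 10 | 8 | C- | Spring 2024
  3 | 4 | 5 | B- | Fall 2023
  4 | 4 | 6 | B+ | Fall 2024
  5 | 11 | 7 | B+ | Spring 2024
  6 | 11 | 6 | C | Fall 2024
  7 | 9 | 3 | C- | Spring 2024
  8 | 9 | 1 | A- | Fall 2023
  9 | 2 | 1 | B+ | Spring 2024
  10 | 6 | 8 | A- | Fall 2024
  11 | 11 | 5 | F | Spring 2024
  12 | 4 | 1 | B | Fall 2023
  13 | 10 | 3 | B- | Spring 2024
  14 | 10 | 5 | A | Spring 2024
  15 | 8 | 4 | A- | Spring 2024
SELECT p.name FROM students p LEFT JOIN enrollments c ON c.student_id = p.id WHERE c.id IS NULL

Execution result:
name
Tina Brown
Leo Miller
Leo Jones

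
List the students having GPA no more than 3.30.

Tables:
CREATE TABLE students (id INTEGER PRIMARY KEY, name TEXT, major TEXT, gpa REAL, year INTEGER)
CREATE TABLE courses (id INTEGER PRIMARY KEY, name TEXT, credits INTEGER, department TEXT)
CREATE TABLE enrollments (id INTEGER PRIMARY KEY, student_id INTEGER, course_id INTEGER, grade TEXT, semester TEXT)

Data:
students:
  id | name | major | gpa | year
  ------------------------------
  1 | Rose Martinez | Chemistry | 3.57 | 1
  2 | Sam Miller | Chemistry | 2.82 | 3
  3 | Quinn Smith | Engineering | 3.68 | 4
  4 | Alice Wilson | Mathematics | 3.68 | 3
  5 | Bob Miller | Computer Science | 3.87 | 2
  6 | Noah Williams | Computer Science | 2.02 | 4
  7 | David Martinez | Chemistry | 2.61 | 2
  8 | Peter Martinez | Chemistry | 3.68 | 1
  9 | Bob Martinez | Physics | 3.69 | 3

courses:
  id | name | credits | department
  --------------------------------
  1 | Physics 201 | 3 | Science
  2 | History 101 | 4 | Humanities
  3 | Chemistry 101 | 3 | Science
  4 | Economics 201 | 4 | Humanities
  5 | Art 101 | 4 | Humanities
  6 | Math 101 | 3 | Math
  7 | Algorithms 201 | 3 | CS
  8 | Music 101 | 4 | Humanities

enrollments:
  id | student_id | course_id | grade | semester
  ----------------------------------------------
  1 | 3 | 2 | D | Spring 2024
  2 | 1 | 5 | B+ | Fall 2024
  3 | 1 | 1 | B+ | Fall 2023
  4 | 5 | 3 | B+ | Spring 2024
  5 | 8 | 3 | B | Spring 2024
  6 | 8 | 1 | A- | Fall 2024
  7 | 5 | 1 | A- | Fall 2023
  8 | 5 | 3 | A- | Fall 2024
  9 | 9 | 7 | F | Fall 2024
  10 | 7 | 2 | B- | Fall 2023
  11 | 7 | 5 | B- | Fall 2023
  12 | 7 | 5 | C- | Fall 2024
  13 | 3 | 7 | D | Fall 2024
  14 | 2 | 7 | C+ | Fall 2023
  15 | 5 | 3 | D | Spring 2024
SELECT name, gpa FROM students WHERE gpa <= 3.3

Execution result:
name | gpa
Sam Miller | 2.82
Noah Williams | 2.02
David Martinez | 2.61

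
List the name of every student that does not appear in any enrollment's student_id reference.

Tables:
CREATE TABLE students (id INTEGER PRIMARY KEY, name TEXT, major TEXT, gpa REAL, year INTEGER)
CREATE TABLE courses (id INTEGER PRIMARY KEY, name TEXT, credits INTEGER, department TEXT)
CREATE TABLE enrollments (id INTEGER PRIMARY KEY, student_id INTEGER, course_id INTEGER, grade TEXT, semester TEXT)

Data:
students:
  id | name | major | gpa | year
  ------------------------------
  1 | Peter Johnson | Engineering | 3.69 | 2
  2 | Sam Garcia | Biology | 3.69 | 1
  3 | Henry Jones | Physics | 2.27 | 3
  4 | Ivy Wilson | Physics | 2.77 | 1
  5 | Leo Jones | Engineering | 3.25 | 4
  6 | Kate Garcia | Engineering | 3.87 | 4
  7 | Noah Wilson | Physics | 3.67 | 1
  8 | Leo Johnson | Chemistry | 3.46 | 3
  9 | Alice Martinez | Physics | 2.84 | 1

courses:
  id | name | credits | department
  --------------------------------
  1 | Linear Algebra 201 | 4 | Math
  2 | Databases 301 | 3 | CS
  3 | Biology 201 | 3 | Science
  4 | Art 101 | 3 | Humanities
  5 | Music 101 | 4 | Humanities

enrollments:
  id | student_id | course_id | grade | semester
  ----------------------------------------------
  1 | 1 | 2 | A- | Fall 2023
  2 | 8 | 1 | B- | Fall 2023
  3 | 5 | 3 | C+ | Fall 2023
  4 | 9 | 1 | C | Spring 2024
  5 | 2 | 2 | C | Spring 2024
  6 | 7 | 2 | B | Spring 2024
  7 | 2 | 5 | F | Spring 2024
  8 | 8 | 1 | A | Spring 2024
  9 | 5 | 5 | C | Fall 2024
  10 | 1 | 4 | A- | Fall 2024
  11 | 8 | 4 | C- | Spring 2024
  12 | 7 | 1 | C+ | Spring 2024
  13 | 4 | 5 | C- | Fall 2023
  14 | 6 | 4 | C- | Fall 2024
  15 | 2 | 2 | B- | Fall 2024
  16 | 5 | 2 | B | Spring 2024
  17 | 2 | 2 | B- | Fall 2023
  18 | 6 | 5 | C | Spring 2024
SELECT p.name FROM students p LEFT JOIN enrollments c ON c.student_id = p.id WHERE c.id IS NULL

Execution result:
Henry Jones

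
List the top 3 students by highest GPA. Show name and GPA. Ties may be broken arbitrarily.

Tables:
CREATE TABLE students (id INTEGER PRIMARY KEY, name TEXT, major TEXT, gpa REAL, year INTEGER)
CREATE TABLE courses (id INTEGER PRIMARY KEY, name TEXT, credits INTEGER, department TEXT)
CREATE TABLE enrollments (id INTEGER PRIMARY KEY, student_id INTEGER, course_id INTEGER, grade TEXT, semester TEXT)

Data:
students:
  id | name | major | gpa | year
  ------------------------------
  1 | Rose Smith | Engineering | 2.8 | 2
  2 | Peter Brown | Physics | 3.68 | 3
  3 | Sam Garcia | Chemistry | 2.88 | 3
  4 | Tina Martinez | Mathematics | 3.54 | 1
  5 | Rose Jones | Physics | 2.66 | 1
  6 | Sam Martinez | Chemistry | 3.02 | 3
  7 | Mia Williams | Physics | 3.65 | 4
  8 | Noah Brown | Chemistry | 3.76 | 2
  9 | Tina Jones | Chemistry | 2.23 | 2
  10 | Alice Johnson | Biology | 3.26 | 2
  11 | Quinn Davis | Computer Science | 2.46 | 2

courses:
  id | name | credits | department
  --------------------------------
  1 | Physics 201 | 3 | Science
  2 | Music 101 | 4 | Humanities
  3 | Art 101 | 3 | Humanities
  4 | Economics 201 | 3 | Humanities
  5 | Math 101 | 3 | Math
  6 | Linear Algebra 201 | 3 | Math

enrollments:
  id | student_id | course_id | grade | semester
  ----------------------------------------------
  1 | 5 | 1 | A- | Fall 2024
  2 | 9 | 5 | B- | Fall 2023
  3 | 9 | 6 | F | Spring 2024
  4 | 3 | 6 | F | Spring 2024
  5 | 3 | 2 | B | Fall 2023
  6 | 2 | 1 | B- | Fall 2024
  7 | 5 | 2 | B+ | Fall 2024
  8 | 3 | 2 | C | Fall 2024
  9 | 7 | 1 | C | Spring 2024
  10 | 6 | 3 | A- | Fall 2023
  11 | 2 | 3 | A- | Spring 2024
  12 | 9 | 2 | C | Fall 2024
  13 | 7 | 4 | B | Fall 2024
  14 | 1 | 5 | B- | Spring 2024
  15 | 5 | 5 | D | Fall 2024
SELECT name, gpa FROM students ORDER BY gpa DESC LIMIT 3

Execution result:
name | gpa
Noah Brown | 3.76
Peter Brown | 3.68
Mia Williams | 3.65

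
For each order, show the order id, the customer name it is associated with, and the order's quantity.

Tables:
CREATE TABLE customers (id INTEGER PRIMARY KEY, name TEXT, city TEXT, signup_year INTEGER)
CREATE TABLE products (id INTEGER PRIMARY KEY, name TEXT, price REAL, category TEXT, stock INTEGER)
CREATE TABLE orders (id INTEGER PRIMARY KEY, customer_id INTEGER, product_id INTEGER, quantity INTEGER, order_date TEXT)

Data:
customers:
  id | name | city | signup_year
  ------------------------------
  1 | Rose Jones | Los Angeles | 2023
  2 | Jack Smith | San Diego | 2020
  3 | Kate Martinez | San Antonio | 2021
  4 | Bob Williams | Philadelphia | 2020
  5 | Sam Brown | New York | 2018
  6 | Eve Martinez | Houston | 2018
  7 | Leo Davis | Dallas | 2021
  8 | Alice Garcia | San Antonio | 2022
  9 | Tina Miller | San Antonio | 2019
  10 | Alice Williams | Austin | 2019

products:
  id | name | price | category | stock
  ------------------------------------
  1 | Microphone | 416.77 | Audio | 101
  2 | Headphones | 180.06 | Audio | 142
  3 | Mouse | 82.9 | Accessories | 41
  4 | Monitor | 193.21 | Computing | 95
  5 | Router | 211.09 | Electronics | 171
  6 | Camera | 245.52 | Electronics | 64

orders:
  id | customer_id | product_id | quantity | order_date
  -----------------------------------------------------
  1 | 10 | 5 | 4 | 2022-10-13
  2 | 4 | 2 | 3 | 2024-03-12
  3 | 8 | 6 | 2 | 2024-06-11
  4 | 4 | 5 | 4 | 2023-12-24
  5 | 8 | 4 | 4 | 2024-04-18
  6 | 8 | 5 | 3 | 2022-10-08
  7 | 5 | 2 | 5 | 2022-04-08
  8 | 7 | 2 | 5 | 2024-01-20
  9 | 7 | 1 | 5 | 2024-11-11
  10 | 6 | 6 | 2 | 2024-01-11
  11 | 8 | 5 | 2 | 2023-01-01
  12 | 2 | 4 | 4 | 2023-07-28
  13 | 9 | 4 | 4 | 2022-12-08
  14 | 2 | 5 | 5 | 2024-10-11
SELECT c.id, p.name AS customer, c.quantity FROM orders c JOIN customers p ON c.customer_id = p.id

Execution result:
id | customer | quantity
1 | Alice Williams | 4
2 | Bob Williams | 3
3 | Alice Garcia | 2
4 | Bob Williams | 4
5 | Alice Garcia | 4
6 | Alice Garcia | 3
7 | Sam Brown | 5
8 | Leo Davis | 5
9 | Leo Davis | 5
10 | Eve Martinez | 2
11 | Alice Garcia | 2
12 | Jack Smith | 4
13 | Tina Miller | 4
14 | Jack Smith | 5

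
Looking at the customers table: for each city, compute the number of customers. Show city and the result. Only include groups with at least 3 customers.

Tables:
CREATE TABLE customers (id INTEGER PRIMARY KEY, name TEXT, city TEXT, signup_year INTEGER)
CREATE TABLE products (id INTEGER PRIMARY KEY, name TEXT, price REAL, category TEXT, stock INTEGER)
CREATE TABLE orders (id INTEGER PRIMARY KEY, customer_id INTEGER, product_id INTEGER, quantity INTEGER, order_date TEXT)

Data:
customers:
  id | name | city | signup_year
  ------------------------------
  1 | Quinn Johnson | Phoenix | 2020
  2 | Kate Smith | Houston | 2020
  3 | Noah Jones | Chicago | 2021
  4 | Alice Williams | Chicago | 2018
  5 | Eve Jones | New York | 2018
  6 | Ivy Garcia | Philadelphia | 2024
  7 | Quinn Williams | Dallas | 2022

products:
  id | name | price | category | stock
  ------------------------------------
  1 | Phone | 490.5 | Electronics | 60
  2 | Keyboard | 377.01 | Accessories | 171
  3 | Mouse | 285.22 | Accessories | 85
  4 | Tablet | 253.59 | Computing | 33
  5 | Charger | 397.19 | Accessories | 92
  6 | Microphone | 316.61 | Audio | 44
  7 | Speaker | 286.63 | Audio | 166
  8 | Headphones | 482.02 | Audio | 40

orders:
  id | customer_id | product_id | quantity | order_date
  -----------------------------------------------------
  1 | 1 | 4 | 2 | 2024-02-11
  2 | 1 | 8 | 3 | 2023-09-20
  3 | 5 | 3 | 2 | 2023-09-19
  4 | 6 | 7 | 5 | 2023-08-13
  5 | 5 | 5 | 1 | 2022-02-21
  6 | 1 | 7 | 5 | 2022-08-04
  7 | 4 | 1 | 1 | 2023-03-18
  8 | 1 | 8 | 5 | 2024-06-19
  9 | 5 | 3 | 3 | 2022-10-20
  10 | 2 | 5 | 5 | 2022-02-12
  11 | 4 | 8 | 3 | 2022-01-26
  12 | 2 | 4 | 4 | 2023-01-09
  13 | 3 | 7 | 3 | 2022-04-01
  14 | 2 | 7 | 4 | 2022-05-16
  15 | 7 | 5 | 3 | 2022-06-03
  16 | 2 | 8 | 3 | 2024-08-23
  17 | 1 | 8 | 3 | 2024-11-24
SELECT city, COUNT(*) AS n FROM customers GROUP BY city HAVING COUNT(*) >= 3

Execution result:
(no rows)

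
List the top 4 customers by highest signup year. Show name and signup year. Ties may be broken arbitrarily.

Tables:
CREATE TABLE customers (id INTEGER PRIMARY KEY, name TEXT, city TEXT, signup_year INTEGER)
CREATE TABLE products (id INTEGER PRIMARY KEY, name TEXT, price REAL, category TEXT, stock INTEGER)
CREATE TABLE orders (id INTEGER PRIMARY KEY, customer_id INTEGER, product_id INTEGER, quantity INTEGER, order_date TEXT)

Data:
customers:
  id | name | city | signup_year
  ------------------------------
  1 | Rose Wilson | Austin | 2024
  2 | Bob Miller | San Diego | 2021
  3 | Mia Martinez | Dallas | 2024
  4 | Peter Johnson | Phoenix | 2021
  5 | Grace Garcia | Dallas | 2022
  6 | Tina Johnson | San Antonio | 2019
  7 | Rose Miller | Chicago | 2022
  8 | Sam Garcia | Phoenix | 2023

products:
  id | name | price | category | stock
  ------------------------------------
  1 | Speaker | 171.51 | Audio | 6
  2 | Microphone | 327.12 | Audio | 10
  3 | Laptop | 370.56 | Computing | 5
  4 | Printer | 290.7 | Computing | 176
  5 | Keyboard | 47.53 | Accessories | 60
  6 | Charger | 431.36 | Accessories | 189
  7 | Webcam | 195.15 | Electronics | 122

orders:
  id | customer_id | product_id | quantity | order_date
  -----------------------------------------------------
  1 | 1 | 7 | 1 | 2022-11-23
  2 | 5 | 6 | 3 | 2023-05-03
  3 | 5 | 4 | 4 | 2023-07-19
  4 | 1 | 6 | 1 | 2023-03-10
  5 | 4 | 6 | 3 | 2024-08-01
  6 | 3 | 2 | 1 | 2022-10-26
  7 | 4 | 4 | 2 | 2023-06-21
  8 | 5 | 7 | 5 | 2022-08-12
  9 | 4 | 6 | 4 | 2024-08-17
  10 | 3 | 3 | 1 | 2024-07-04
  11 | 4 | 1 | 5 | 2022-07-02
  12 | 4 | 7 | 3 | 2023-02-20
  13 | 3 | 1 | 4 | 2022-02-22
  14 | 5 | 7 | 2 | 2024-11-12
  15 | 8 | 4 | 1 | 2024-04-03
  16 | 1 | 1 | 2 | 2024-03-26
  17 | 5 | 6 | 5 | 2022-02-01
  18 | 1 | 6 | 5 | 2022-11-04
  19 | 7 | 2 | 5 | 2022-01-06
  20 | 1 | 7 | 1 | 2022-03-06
SELECT name, signup_year FROM customers ORDER BY signup_year DESC LIMIT 4

Execution result:
name | signup_year
Rose Wilson | 2024
Mia Martinez | 2024
Sam Garcia | 2023
Grace Garcia | 2022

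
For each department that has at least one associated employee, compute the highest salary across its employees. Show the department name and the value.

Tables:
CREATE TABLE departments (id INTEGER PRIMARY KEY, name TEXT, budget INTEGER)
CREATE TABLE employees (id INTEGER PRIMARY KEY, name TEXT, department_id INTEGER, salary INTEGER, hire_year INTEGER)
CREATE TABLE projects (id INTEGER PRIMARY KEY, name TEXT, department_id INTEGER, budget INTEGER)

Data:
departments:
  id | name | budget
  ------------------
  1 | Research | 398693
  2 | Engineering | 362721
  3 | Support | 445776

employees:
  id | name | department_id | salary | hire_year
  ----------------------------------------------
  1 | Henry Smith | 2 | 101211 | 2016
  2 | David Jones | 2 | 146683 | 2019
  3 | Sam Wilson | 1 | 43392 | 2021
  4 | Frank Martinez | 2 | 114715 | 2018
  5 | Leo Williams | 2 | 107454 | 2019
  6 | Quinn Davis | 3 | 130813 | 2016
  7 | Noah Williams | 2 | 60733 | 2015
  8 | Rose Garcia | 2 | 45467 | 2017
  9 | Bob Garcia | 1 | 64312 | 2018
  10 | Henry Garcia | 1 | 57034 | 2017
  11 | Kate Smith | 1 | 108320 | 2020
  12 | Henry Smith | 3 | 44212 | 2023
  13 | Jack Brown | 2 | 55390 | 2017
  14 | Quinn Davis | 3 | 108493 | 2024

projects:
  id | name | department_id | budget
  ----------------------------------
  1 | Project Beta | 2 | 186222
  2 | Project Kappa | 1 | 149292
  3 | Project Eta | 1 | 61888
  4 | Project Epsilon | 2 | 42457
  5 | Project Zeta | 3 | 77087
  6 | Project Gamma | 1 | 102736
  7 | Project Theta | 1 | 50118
SELECT p.name, MAX(c.salary) AS max_salary FROM employees c JOIN departments p ON c.department_id = p.id GROUP BY p.id, p.name

Execution result:
name | max_salary
Research | 108320
Engineering | 146683
Support | 130813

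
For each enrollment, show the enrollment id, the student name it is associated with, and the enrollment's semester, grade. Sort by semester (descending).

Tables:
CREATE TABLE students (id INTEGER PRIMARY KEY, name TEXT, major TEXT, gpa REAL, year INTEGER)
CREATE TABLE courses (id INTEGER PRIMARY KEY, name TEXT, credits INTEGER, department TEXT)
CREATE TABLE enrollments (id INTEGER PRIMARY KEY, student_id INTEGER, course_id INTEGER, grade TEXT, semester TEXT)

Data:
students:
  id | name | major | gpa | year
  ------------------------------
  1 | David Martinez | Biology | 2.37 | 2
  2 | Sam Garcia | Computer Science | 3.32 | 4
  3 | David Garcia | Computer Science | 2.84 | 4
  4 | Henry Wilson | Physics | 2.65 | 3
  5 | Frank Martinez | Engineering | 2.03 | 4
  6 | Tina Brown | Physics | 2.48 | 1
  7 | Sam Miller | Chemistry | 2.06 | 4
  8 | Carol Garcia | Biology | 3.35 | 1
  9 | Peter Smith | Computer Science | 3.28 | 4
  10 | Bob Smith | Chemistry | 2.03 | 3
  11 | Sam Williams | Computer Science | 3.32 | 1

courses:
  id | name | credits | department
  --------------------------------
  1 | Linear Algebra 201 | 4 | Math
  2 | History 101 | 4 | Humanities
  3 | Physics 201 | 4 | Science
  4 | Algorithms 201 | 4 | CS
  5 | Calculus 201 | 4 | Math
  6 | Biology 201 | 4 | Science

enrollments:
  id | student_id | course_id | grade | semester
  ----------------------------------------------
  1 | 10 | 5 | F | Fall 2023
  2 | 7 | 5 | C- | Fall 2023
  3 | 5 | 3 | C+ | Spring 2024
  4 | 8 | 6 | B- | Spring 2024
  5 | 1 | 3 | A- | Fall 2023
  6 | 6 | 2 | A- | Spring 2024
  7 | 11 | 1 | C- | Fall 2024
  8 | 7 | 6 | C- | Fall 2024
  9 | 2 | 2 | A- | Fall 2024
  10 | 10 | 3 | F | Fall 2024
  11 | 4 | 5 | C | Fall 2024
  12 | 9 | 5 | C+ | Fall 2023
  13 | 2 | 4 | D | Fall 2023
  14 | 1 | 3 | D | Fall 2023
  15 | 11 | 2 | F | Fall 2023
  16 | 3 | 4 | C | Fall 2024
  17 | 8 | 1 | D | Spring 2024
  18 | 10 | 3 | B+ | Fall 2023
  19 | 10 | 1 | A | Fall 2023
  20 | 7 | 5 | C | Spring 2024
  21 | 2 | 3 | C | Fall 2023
SELECT c.id, p.name AS student, c.semester, c.grade FROM enrollments c JOIN students p ON c.student_id = p.id ORDER BY c.semester DESC

Execution result:
id | student | semester | grade
3 | Frank Martinez | Spring 2024 | C+
4 | Carol Garcia | Spring 2024 | B-
6 | Tina Brown | Spring 2024 | A-
17 | Carol Garcia | Spring 2024 | D
20 | Sam Miller | Spring 2024 | C
7 | Sam Williams | Fall 2024 | C-
8 | Sam Miller | Fall 2024 | C-
9 | Sam Garcia | Fall 2024 | A-
10 | Bob Smith | Fall 2024 | F
11 | Henry Wilson | Fall 2024 | C
16 | David Garcia | Fall 2024 | C
1 | Bob Smith | Fall 2023 | F
2 | Sam Miller | Fall 2023 | C-
5 | David Martinez | Fall 2023 | A-
12 | Peter Smith | Fall 2023 | C+
13 | Sam Garcia | Fall 2023 | D
14 | David Martinez | Fall 2023 | D
15 | Sam Williams | Fall 2023 | F
18 | Bob Smith | Fall 2023 | B+
19 | Bob Smith | Fall 2023 | A
21 | Sam Garcia | Fall 2023 | C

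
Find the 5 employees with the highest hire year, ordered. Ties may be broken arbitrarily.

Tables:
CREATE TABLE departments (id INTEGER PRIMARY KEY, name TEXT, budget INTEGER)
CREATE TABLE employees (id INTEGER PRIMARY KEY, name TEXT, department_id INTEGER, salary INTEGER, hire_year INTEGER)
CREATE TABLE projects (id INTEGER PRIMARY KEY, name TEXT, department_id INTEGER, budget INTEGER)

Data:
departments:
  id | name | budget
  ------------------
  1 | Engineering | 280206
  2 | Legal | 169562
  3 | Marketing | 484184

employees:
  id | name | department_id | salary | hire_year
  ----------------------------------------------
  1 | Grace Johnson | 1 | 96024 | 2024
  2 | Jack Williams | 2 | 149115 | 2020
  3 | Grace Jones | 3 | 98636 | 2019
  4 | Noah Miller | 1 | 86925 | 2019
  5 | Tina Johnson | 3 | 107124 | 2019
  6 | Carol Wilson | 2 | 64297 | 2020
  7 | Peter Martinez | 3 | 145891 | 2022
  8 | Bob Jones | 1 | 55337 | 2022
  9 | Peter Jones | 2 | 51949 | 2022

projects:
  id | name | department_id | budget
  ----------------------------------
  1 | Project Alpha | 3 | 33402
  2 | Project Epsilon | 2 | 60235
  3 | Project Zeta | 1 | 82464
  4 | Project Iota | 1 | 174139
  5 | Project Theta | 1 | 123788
SELECT name, hire_year FROM employees ORDER BY hire_year DESC LIMIT 5

Execution result:
name | hire_year
Grace Johnson | 2024
Peter Martinez | 2022
Bob Jones | 2022
Peter Jones | 2022
Jack Williams | 2020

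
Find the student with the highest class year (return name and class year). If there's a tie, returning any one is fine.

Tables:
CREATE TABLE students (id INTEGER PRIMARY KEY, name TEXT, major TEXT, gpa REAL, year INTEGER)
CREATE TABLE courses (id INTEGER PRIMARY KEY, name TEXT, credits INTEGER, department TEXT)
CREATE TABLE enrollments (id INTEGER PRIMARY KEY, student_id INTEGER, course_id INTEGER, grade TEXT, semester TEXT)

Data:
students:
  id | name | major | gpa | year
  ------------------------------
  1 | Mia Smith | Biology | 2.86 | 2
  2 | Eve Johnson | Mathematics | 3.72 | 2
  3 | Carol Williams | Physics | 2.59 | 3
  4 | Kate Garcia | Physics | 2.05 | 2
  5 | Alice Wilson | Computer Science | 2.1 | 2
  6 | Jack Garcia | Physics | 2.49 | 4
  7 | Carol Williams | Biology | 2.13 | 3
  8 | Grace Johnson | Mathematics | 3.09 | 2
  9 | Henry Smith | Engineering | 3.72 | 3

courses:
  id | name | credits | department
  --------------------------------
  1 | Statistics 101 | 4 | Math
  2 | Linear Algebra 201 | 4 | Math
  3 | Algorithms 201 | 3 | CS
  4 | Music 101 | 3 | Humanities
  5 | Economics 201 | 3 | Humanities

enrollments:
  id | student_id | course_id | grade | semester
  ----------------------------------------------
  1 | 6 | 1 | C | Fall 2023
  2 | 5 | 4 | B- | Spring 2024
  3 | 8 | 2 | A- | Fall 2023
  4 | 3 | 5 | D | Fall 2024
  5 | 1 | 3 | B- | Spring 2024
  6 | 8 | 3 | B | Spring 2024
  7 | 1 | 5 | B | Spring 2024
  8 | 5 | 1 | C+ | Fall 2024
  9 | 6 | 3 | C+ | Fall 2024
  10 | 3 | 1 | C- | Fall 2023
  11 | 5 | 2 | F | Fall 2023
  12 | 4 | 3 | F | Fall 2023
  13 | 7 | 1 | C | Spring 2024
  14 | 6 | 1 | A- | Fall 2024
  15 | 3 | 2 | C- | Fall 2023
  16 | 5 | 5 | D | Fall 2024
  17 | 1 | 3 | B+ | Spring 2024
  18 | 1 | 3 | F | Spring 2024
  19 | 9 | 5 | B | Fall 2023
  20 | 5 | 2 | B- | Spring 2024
SELECT name, year FROM students ORDER BY year DESC LIMIT 1

Execution result:
name | year
Jack Garcia | 4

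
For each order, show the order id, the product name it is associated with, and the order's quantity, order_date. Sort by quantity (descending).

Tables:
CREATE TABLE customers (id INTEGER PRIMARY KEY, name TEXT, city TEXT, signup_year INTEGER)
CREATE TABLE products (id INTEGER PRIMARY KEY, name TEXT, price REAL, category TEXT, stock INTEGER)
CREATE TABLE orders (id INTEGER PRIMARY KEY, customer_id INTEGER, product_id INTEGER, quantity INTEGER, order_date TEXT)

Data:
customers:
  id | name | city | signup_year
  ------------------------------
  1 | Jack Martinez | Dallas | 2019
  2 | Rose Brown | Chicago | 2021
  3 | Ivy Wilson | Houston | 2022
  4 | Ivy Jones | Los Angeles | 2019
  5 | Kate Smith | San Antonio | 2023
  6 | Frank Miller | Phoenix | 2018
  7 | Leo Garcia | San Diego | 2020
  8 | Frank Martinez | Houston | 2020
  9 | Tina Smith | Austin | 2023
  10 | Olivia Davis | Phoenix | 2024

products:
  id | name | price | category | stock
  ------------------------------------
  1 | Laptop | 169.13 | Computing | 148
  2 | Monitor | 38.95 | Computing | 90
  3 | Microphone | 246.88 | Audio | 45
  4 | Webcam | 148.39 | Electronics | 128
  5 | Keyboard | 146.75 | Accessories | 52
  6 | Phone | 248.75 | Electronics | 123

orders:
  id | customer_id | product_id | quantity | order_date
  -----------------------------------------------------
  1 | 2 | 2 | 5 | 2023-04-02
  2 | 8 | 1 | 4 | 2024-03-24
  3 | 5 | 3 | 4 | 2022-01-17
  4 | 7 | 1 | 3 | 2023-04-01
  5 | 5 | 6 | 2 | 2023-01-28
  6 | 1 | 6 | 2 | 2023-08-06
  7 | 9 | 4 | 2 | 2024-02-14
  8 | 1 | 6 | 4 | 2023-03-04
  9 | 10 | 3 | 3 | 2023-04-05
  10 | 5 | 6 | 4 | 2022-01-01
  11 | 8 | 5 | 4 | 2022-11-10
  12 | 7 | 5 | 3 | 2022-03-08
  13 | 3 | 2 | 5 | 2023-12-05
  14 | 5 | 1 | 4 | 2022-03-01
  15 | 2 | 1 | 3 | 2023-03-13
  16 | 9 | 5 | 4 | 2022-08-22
SELECT c.id, p.name AS product, c.quantity, c.order_date FROM orders c JOIN products p ON c.product_id = p.id ORDER BY c.quantity DESC

Execution result:
id | product | quantity | order_date
1 | Monitor | 5 | 2023-04-02
13 | Monitor | 5 | 2023-12-05
2 | Laptop | 4 | 2024-03-24
3 | Microphone | 4 | 2022-01-17
8 | Phone | 4 | 2023-03-04
10 | Phone | 4 | 2022-01-01
11 | Keyboard | 4 | 2022-11-10
14 | Laptop | 4 | 2022-03-01
16 | Keyboard | 4 | 2022-08-22
4 | Laptop | 3 | 2023-04-01
9 | Microphone | 3 | 2023-04-05
12 | Keyboard | 3 | 2022-03-08
15 | Laptop | 3 | 2023-03-13
5 | Phone | 2 | 2023-01-28
6 | Phone | 2 | 2023-08-06
7 | Webcam | 2 | 2024-02-14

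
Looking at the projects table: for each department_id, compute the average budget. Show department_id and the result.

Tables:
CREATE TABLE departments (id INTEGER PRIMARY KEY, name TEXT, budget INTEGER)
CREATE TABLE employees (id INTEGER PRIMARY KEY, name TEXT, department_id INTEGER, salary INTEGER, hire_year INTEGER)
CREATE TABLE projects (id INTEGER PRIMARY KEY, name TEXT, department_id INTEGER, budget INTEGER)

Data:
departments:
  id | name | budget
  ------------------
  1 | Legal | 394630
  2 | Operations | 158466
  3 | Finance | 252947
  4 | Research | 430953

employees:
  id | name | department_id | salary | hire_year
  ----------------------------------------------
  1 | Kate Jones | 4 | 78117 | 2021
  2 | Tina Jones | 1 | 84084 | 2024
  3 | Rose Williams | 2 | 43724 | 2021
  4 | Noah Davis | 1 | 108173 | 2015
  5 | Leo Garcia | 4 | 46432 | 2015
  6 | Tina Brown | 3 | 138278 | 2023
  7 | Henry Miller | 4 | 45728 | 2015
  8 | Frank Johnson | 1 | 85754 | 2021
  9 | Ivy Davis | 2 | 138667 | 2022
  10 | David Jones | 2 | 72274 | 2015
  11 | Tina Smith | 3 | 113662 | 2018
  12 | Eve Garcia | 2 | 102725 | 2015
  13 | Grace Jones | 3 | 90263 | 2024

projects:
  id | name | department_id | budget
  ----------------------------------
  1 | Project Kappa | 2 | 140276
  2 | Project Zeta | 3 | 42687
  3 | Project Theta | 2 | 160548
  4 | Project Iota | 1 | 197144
SELECT department_id, AVG(budget) AS avg_budget FROM projects GROUP BY department_id

Execution result:
department_id | avg_budget
1 | 197144.00
2 | 150412.00
3 | 42687.00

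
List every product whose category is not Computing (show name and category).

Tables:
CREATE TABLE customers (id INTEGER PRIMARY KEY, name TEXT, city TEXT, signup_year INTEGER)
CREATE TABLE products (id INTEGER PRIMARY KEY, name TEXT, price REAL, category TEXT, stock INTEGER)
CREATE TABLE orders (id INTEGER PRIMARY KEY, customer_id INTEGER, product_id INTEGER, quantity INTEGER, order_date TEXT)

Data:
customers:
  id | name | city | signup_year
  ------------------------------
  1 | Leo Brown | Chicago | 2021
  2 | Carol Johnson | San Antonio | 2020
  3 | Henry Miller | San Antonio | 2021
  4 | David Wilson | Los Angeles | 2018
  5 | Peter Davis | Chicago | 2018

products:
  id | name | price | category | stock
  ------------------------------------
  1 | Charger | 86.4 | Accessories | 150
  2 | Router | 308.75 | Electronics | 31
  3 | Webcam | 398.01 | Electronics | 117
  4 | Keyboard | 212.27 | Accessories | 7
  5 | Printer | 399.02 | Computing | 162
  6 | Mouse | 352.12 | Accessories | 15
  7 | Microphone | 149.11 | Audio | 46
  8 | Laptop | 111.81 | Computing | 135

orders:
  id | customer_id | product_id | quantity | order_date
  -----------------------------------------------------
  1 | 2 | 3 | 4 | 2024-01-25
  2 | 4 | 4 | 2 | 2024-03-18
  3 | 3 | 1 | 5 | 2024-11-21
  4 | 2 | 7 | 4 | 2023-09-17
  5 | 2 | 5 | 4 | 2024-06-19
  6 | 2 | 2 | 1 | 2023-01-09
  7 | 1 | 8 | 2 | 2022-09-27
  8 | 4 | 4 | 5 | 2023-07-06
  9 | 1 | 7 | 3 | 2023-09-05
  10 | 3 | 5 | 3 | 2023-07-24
SELECT name, category FROM products WHERE category <> 'Computing'

Execution result:
name | category
Charger | Accessories
Router | Electronics
Webcam | Electronics
Keyboard | Accessories
Mouse | Accessories
Microphone | Audio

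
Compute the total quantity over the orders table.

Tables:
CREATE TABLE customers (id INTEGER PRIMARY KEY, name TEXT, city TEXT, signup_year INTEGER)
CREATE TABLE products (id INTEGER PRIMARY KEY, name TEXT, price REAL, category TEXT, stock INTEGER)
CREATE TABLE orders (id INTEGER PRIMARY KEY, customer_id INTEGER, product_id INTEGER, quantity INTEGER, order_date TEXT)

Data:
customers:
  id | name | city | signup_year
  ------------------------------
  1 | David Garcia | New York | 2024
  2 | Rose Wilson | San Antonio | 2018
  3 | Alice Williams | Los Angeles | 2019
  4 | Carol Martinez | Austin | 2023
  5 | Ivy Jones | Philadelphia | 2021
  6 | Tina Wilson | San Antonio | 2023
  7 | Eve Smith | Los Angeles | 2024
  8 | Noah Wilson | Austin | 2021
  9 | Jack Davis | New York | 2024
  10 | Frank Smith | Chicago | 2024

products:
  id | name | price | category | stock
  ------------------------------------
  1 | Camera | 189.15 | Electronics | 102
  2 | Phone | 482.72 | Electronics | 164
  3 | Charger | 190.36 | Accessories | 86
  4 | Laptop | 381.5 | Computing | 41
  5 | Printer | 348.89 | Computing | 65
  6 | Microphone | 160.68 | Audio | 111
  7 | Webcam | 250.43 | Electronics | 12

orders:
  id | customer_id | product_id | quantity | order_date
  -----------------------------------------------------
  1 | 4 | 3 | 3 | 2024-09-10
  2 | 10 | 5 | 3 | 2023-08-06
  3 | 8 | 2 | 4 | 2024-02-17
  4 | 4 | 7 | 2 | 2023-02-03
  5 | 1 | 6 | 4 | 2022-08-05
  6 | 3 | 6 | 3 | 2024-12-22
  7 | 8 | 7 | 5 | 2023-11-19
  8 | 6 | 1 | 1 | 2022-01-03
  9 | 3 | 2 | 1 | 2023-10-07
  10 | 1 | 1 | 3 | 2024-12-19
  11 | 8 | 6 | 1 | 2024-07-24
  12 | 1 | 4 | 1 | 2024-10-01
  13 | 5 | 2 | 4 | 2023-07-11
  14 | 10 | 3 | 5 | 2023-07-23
SELECT SUM(quantity) FROM orders

Execution result:
40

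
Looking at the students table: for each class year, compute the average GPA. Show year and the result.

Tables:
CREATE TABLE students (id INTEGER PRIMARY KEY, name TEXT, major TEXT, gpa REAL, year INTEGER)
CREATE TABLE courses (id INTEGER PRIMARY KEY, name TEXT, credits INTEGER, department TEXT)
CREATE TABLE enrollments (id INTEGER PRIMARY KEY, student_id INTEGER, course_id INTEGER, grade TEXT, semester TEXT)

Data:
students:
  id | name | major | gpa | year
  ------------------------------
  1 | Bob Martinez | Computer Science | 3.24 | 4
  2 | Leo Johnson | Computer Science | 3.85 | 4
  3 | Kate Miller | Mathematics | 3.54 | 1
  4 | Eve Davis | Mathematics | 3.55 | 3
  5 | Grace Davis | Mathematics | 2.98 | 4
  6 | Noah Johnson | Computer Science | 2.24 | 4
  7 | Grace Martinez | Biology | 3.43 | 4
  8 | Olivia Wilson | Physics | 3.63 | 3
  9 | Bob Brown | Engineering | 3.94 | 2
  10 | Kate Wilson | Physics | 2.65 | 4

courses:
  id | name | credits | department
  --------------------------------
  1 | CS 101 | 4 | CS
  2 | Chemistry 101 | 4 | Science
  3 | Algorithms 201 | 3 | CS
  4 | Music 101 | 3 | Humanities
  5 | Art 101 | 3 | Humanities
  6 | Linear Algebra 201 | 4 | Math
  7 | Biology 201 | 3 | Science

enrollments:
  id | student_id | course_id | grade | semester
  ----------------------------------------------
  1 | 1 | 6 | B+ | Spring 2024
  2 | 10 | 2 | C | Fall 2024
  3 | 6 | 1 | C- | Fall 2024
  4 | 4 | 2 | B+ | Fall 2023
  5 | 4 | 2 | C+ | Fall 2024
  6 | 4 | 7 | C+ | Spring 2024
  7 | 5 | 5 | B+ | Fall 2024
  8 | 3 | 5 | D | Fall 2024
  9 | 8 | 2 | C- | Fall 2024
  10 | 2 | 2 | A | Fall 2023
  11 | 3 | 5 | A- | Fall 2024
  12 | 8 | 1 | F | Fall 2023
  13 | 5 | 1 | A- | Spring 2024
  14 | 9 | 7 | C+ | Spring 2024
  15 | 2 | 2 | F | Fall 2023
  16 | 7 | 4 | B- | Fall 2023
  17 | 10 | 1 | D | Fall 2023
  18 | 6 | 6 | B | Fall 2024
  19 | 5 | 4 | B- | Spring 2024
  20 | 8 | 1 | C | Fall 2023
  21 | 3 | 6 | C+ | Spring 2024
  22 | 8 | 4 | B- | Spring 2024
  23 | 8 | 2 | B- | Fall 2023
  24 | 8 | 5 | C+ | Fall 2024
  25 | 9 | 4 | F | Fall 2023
SELECT year, AVG(gpa) AS avg_gpa FROM students GROUP BY year

Execution result:
year | avg_gpa
1 | 3.54
2 | 3.94
3 | 3.59
4 | 3.07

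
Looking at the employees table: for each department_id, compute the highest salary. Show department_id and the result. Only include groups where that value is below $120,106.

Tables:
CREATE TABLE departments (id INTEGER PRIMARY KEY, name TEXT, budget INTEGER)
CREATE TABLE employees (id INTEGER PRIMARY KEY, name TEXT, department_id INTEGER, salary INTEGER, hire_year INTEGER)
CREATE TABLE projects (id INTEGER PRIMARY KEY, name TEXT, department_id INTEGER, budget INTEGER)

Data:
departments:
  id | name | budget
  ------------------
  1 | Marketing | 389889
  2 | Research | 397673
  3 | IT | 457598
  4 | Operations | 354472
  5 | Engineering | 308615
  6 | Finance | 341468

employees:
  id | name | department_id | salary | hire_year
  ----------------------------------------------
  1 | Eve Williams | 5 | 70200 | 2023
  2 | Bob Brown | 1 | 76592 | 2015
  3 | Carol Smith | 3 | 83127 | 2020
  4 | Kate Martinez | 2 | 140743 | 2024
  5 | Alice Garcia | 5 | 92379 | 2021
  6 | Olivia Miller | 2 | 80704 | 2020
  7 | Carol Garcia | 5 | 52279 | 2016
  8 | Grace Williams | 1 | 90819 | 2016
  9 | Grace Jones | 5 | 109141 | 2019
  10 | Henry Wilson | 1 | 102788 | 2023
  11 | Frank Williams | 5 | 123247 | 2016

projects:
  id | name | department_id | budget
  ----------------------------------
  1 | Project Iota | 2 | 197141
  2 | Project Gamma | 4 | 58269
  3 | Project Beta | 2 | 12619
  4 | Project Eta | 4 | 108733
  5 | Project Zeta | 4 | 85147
SELECT department_id, MAX(salary) AS max_salary FROM employees GROUP BY department_id HAVING MAX(salary) < 120106

Execution result:
department_id | max_salary
1 | 102788
3 | 83127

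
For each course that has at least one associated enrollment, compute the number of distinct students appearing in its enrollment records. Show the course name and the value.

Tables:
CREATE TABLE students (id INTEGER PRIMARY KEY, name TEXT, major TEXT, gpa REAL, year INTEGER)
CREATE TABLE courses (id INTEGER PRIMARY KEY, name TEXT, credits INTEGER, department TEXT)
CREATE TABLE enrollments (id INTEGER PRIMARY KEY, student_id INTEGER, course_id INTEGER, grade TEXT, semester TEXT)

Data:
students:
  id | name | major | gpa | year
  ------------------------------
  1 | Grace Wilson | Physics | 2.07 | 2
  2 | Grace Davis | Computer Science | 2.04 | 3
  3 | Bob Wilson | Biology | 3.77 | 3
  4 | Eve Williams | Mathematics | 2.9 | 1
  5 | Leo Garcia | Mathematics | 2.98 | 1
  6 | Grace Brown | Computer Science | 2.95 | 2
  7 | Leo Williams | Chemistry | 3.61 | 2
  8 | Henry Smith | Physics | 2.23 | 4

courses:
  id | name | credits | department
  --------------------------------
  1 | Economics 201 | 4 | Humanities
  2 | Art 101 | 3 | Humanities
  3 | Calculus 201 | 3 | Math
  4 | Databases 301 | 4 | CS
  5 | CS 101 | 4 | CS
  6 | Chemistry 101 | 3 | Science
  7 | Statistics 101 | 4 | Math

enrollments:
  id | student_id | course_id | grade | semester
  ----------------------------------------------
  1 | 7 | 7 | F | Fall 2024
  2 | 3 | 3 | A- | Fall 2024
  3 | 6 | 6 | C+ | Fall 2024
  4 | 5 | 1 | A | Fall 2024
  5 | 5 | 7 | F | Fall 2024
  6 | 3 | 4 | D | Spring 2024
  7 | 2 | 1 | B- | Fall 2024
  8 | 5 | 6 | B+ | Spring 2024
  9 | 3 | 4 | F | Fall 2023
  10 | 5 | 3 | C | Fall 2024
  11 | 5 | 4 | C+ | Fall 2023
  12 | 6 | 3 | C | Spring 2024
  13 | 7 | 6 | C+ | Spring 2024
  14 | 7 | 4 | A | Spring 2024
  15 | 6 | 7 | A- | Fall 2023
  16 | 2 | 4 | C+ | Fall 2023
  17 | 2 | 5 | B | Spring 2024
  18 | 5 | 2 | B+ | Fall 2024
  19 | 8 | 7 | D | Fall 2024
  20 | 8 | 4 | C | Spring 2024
SELECT p.name, COUNT(DISTINCT c.student_id) AS distinct_student_count FROM enrollments c JOIN courses p ON c.course_id = p.id GROUP BY p.id, p.name

Execution result:
name | distinct_student_count
Economics 201 | 2
Art 101 | 1
Calculus 201 | 3
Databases 301 | 5
CS 101 | 1
Chemistry 101 | 3
Statistics 101 | 4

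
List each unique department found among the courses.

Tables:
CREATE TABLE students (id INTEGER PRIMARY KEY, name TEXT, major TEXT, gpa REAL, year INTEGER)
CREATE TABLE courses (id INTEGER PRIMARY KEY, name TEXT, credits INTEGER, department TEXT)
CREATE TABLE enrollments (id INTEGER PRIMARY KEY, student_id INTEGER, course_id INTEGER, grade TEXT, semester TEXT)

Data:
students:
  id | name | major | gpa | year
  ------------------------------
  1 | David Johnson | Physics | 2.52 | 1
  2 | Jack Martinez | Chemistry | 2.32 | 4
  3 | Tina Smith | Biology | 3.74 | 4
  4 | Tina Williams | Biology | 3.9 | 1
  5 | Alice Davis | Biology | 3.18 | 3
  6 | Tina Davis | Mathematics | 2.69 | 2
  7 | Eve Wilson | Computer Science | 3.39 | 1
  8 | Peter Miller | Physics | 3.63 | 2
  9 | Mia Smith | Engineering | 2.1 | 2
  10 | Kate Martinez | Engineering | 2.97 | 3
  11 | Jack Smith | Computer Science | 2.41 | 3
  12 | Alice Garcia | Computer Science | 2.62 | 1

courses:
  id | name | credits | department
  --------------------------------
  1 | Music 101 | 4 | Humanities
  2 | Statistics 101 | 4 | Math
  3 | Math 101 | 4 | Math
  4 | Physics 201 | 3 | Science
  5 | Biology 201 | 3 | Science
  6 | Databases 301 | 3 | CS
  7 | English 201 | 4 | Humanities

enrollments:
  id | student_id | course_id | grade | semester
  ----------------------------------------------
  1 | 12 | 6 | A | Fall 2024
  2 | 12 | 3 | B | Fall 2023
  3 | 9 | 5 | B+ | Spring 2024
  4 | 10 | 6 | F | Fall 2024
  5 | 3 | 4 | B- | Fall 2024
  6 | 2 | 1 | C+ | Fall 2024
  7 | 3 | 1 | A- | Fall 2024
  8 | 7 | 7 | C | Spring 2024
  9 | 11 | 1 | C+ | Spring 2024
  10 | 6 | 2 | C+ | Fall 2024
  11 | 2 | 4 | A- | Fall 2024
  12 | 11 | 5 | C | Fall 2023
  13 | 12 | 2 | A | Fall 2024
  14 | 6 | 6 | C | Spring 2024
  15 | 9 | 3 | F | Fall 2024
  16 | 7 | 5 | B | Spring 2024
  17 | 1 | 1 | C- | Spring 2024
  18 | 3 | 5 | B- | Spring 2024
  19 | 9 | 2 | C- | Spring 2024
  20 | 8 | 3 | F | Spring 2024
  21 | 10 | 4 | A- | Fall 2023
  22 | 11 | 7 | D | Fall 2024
SELECT DISTINCT department FROM courses

Execution result:
department
Humanities
Math
Science
CS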